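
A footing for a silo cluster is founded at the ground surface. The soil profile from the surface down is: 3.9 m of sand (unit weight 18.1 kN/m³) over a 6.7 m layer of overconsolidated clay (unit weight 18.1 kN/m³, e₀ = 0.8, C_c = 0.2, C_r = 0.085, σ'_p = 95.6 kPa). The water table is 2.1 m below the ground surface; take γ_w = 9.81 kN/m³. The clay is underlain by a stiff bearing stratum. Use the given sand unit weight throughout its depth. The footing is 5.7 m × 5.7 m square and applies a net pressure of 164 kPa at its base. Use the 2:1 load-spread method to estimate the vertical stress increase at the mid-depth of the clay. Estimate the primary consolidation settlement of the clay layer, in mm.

Mid-depth of clay below the ground surface: z = 3.9 + 6.7/2 = 7.25 m.
Total vertical stress at mid-clay: σ_v = 18.1×3.9 + 18.1×3.35 = 131.23 kPa.
Pore pressure: u = 9.81×(7.25 − 2.1) = 50.522 kPa.
Initial effective stress: σ'_0 = σ_v − u = 131.23 − 50.522 = 80.708 kPa.
Stress increase at mid-clay by the 2:1 spreading method:
Δσ = qBL/((B+z)(L+z)) = 164×5.7×5.7/((5.7+7.25)(5.7+7.25)) = 31.773 kPa
Final effective stress: σ'_f = 80.708 + 31.773 = 112.48 kPa.
σ'_f = 112.48 > σ'_p = 95.6 kPa, so the stress path crosses the preconsolidation pressure — recompression up to σ'_p, then virgin compression beyond:
S_c = H/(1+e₀)·[C_r·log₁₀(σ'_p/σ'_0) + C_c·log₁₀(σ'_f/σ'_p)]
    = 6.7/1.8 × [0.085×log₁₀(95.6/80.708) + 0.2×log₁₀(112.48/95.6)]
    = 3.7222 × [0.006251 + 0.014123] = 0.07584 m

S_c ≈ 75.8 mm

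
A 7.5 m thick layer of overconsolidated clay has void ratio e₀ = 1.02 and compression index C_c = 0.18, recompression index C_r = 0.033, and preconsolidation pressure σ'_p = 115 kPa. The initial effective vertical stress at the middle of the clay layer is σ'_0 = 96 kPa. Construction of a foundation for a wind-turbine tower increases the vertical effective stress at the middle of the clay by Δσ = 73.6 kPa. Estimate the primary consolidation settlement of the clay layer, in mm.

S_c ≈ 122 mm

Final effective stress: σ'_f = 96 + 73.6 = 169.6 kPa.
σ'_f = 169.6 > σ'_p = 115 kPa, so the stress path crosses the preconsolidation pressure — recompression up to σ'_p, then virgin compression beyond:
S_c = H/(1+e₀)·[C_r·log₁₀(σ'_p/σ'_0) + C_c·log₁₀(σ'_f/σ'_p)]
    = 7.5/2.02 × [0.033×log₁₀(115/96) + 0.18×log₁₀(169.6/115)]
    = 3.7129 × [0.0025881 + 0.030371] = 0.1224 m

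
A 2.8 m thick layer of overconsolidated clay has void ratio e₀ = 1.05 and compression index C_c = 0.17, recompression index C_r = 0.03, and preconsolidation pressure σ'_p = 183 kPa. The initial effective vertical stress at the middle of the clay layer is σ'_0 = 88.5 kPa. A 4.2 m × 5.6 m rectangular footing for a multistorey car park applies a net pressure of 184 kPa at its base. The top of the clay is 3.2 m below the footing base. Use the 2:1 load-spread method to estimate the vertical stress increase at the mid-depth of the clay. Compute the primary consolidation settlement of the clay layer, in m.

S_c ≈ 0.00774 m

Mid-depth of clay below the footing base: z = 3.2 + 2.8/2 = 4.6 m.
Stress increase at mid-clay by the 2:1 spreading method:
Δσ = qBL/((B+z)(L+z)) = 184×4.2×5.6/((4.2+4.6)(5.6+4.6)) = 48.214 kPa
Final effective stress: σ'_f = 88.5 + 48.214 = 136.71 kPa.
σ'_f = 136.71 ≤ σ'_p = 183 kPa, so the clay remains overconsolidated and only the recompression index applies:
S_c = C_r·H/(1+e₀)·log₁₀(σ'_f/σ'_0) = 0.03×2.8/2.05×log₁₀(136.71/88.5)
    = 0.040977 × 0.18886 = 0.007739 m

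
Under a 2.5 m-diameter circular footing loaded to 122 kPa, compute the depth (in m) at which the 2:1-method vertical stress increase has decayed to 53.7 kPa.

2:1 spreading — at depth z the loaded area has grown by z in each plan dimension:
qD²/(D+z)² = Δσ_z ⇒ z = D(√(q/Δσ_z) − 1) = 2.5×(√(122/53.7) − 1) = 1.268 m

z ≈ 1.27 m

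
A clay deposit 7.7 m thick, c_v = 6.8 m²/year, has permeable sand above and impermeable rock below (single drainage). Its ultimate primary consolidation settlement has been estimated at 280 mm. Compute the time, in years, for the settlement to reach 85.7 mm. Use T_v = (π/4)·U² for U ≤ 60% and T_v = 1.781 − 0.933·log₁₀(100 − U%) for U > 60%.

Drainage path length: H_d = H = 7.7 m (single drainage).
U = S(t)/S_ult = 85.7/280 = 0.3061.
U ≤ 60%: T_v = (π/4)·U² = (π/4)×0.30607² = 0.073576.
t = T_v·H_d²/c_v = 0.073576×7.7²/6.8 = 0.6415 years.

t ≈ 0.642 years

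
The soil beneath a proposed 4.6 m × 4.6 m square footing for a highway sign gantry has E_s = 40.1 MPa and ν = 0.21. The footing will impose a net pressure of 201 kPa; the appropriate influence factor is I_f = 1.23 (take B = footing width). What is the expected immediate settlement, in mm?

S_e ≈ 27.1 mm

Immediate (elastic) settlement: S_e = q·B·(1−ν²)/E_s · I_f.
E_s = 40.1 MPa = 40100 kPa.
S_e = 201 × 4.6 × (1 − 0.21²) / 40100 × 1.23
    = 201 × 4.6 × 0.9559 / 40100 × 1.23
    = 0.02711 m = 27.11 mm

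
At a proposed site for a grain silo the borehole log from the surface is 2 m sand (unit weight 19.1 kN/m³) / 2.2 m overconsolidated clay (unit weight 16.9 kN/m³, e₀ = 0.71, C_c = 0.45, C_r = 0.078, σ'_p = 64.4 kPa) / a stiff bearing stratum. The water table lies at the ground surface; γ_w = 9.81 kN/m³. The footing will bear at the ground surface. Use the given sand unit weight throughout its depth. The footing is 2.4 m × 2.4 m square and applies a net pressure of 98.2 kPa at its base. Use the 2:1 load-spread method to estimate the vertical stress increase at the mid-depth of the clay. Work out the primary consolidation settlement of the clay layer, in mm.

Mid-depth of clay below the ground surface: z = 2 + 2.2/2 = 3.1 m.
Total vertical stress at mid-clay: σ_v = 19.1×2 + 16.9×1.1 = 56.79 kPa.
Pore pressure: u = 9.81×(3.1 − 0) = 30.411 kPa.
Initial effective stress: σ'_0 = σ_v − u = 56.79 − 30.411 = 26.379 kPa.
Stress increase at mid-clay by the 2:1 spreading method:
Δσ = qBL/((B+z)(L+z)) = 98.2×2.4×2.4/((2.4+3.1)(2.4+3.1)) = 18.699 kPa
Final effective stress: σ'_f = 26.379 + 18.699 = 45.078 kPa.
σ'_f = 45.078 ≤ σ'_p = 64.4 kPa, so the clay remains overconsolidated and only the recompression index applies:
S_c = C_r·H/(1+e₀)·log₁₀(σ'_f/σ'_0) = 0.078×2.2/1.71×log₁₀(45.078/26.379)
    = 0.10035 × 0.23271 = 0.02335 m

S_c ≈ 23.4 mm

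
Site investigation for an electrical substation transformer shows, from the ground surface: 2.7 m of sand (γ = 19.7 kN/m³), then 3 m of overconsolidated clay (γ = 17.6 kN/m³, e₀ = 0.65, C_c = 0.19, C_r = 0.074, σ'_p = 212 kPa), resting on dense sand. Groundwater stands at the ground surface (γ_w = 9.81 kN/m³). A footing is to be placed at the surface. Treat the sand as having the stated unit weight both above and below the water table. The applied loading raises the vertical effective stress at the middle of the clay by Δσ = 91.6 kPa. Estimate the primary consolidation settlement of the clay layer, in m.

S_c ≈ 0.0713 m

Mid-depth of clay below the ground surface: z = 2.7 + 3/2 = 4.2 m.
Total vertical stress at mid-clay: σ_v = 19.7×2.7 + 17.6×1.5 = 79.59 kPa.
Pore pressure: u = 9.81×(4.2 − 0) = 41.202 kPa.
Initial effective stress: σ'_0 = σ_v − u = 79.59 − 41.202 = 38.388 kPa.
Final effective stress: σ'_f = 38.388 + 91.6 = 129.99 kPa.
σ'_f = 129.99 ≤ σ'_p = 212 kPa, so the clay remains overconsolidated and only the recompression index applies:
S_c = C_r·H/(1+e₀)·log₁₀(σ'_f/σ'_0) = 0.074×3/1.65×log₁₀(129.99/38.388)
    = 0.13455 × 0.52971 = 0.07127 m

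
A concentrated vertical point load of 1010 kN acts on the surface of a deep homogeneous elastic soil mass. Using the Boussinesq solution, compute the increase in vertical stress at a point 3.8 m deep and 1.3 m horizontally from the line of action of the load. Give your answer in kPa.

Δσ_z ≈ 25.3 kPa

Boussinesq vertical stress below a point load on an elastic half-space:
Δσ_z = 3P/(2πz²) · [1 + (r/z)²]^(−5/2)
r/z = 1.3/3.8 = 0.34211; [1+(r/z)²]^(−5/2) = 0.75828.
Δσ_z = 3×1010/(2π×3.8²) × 0.75828 = 33.396 × 0.75828 = 25.32 kPa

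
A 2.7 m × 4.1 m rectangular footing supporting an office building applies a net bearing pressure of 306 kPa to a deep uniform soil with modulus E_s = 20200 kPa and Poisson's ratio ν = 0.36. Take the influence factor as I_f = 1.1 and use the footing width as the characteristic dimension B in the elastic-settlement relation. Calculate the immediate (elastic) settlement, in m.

S_e ≈ 0.0392 m

Immediate (elastic) settlement: S_e = q·B·(1−ν²)/E_s · I_f.
S_e = 306 × 2.7 × (1 − 0.36²) / 20200 × 1.1
    = 306 × 2.7 × 0.8704 / 20200 × 1.1
    = 0.03916 m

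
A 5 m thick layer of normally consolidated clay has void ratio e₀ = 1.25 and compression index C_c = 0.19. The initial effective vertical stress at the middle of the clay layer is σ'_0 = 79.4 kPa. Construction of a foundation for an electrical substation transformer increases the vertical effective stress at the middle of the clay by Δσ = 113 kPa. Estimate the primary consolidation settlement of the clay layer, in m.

S_c ≈ 0.162 m

Final effective stress: σ'_f = σ'_0 + Δσ = 79.4 + 113 = 192.4 kPa.
Normally consolidated clay, so the full stress increment lies on the virgin compression line:
S_c = C_c·H/(1+e₀)·log₁₀(σ'_f/σ'_0) = 0.19×5/(1+1.25)×log₁₀(192.4/79.4)
    = 0.42222 × 0.38438 = 0.1623 m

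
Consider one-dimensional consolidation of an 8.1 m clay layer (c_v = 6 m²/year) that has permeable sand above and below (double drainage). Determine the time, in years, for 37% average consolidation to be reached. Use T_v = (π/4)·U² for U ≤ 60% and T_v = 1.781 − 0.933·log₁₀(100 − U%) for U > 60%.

Drainage path length: H_d = H/2 = 4.05 m (double drainage).
U ≤ 60%: T_v = (π/4)·U² = (π/4)×0.37² = 0.10752.
t = T_v·H_d²/c_v = 0.10752×4.05²/6 = 0.2939 years.

t ≈ 0.294 years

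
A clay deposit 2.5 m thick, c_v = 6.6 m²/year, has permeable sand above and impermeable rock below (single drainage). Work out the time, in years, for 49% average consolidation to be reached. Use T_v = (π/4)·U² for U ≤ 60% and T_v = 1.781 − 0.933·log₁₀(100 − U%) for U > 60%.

Drainage path length: H_d = H = 2.5 m (single drainage).
U ≤ 60%: T_v = (π/4)·U² = (π/4)×0.49² = 0.18857.
t = T_v·H_d²/c_v = 0.18857×2.5²/6.6 = 0.1786 years.

t ≈ 0.179 years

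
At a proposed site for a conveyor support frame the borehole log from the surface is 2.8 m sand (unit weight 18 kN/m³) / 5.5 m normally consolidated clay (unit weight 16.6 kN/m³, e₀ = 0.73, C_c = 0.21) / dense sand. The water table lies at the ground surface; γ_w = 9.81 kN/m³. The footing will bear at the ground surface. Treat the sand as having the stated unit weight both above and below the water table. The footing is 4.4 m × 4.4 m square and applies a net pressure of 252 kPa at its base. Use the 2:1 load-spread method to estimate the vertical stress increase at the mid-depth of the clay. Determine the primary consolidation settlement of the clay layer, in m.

S_c ≈ 0.227 m

Mid-depth of clay below the ground surface: z = 2.8 + 5.5/2 = 5.55 m.
Total vertical stress at mid-clay: σ_v = 18×2.8 + 16.6×2.75 = 96.05 kPa.
Pore pressure: u = 9.81×(5.55 − 0) = 54.446 kPa.
Initial effective stress: σ'_0 = σ_v − u = 96.05 − 54.446 = 41.604 kPa.
Stress increase at mid-clay by the 2:1 spreading method:
Δσ = qBL/((B+z)(L+z)) = 252×4.4×4.4/((4.4+5.55)(4.4+5.55)) = 49.279 kPa
Final effective stress: σ'_f = σ'_0 + Δσ = 41.604 + 49.279 = 90.883 kPa.
Normally consolidated clay, so the full stress increment lies on the virgin compression line:
S_c = C_c·H/(1+e₀)·log₁₀(σ'_f/σ'_0) = 0.21×5.5/(1+0.73)×log₁₀(90.883/41.604)
    = 0.66763 × 0.33935 = 0.2266 m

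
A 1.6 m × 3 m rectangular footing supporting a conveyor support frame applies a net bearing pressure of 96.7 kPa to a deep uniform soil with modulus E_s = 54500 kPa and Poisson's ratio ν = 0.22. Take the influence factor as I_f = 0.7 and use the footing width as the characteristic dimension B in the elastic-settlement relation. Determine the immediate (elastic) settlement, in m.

Immediate (elastic) settlement: S_e = q·B·(1−ν²)/E_s · I_f.
S_e = 96.7 × 1.6 × (1 − 0.22²) / 54500 × 0.7
    = 96.7 × 1.6 × 0.9516 / 54500 × 0.7
    = 0.001891 m

S_e ≈ 0.00189 m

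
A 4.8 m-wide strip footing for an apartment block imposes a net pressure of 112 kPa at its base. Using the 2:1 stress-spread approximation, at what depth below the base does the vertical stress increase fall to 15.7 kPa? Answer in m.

z ≈ 29.4 m

2:1 spreading — at depth z the loaded area has grown by z in each plan dimension:
qB/(B+z) = Δσ_z ⇒ z = qB/Δσ_z − B = 112×4.8/15.7 − 4.8 = 29.44 m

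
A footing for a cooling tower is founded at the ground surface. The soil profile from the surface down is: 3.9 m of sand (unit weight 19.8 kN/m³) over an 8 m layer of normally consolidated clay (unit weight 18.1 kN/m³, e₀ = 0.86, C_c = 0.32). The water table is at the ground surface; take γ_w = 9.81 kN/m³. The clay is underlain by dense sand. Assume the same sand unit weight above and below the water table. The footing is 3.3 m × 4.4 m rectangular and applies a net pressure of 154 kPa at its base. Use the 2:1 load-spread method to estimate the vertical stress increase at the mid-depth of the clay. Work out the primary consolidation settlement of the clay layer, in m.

Mid-depth of clay below the ground surface: z = 3.9 + 8/2 = 7.9 m.
Total vertical stress at mid-clay: σ_v = 19.8×3.9 + 18.1×4 = 149.62 kPa.
Pore pressure: u = 9.81×(7.9 − 0) = 77.499 kPa.
Initial effective stress: σ'_0 = σ_v − u = 149.62 − 77.499 = 72.121 kPa.
Stress increase at mid-clay by the 2:1 spreading method:
Δσ = qBL/((B+z)(L+z)) = 154×3.3×4.4/((3.3+7.9)(4.4+7.9)) = 16.232 kPa
Final effective stress: σ'_f = σ'_0 + Δσ = 72.121 + 16.232 = 88.353 kPa.
Normally consolidated clay, so the full stress increment lies on the virgin compression line:
S_c = C_c·H/(1+e₀)·log₁₀(σ'_f/σ'_0) = 0.32×8/(1+0.86)×log₁₀(88.353/72.121)
    = 1.3763 × 0.08816 = 0.1213 m

S_c ≈ 0.121 m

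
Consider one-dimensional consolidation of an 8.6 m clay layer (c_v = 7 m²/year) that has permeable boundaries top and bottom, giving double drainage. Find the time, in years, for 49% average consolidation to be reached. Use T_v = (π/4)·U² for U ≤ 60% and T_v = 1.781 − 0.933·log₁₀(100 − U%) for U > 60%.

t ≈ 0.498 years

Drainage path length: H_d = H/2 = 4.3 m (double drainage).
U ≤ 60%: T_v = (π/4)·U² = (π/4)×0.49² = 0.18857.
t = T_v·H_d²/c_v = 0.18857×4.3²/7 = 0.4981 years.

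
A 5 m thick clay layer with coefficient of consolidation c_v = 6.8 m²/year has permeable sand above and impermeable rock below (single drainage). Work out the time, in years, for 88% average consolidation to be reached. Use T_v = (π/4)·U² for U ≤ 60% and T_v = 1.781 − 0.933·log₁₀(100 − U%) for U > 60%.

t ≈ 2.85 years

Drainage path length: H_d = H = 5 m (single drainage).
U > 60%: T_v = 1.781 − 0.933·log₁₀(100 − 88) = 0.77412.
t = T_v·H_d²/c_v = 0.77412×5²/6.8 = 2.846 years.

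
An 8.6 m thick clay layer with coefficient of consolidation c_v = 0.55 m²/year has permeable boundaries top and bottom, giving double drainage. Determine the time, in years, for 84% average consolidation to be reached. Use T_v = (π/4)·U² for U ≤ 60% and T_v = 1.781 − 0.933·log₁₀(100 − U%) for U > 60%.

Drainage path length: H_d = H/2 = 4.3 m (double drainage).
U > 60%: T_v = 1.781 − 0.933·log₁₀(100 − 84) = 0.65756.
t = T_v·H_d²/c_v = 0.65756×4.3²/0.55 = 22.11 years.

t ≈ 22.1 years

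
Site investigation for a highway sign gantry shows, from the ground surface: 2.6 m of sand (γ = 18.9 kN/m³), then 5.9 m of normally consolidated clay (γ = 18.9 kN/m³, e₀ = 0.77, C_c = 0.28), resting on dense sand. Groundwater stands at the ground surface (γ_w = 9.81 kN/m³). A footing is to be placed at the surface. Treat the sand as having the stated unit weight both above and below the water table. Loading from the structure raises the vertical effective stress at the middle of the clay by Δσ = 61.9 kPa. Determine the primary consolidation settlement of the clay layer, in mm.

S_c ≈ 325 mm

Mid-depth of clay below the ground surface: z = 2.6 + 5.9/2 = 5.55 m.
Total vertical stress at mid-clay: σ_v = 18.9×2.6 + 18.9×2.95 = 104.9 kPa.
Pore pressure: u = 9.81×(5.55 − 0) = 54.446 kPa.
Initial effective stress: σ'_0 = σ_v − u = 104.9 − 54.446 = 50.454 kPa.
Final effective stress: σ'_f = σ'_0 + Δσ = 50.454 + 61.9 = 112.35 kPa.
Normally consolidated clay, so the full stress increment lies on the virgin compression line:
S_c = C_c·H/(1+e₀)·log₁₀(σ'_f/σ'_0) = 0.28×5.9/(1+0.77)×log₁₀(112.35/50.454)
    = 0.93333 × 0.34768 = 0.3245 m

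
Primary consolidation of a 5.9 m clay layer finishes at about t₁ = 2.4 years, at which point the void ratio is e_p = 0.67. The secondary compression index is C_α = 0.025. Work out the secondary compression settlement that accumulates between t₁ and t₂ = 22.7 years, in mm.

S_s ≈ 86.2 mm

Secondary compression: S_s = C_α·H/(1+e_p)·log₁₀(t₂/t₁)
S_s = 0.025×5.9/(1+0.67)×log₁₀(22.7/2.4)
    = 0.08832 × 0.9758 = 0.08619 m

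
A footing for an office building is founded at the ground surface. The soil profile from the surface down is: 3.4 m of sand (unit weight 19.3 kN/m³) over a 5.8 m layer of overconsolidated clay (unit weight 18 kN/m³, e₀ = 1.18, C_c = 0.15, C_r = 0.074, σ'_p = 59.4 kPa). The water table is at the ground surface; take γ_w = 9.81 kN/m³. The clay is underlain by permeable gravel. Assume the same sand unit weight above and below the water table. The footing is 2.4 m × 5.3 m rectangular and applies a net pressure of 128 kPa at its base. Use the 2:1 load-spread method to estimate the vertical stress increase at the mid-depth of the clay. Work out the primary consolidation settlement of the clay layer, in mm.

S_c ≈ 38.7 mm

Mid-depth of clay below the ground surface: z = 3.4 + 5.8/2 = 6.3 m.
Total vertical stress at mid-clay: σ_v = 19.3×3.4 + 18×2.9 = 117.82 kPa.
Pore pressure: u = 9.81×(6.3 − 0) = 61.803 kPa.
Initial effective stress: σ'_0 = σ_v − u = 117.82 − 61.803 = 56.017 kPa.
Stress increase at mid-clay by the 2:1 spreading method:
Δσ = qBL/((B+z)(L+z)) = 128×2.4×5.3/((2.4+6.3)(5.3+6.3)) = 16.133 kPa
Final effective stress: σ'_f = 56.017 + 16.133 = 72.15 kPa.
σ'_f = 72.15 > σ'_p = 59.4 kPa, so the stress path crosses the preconsolidation pressure — recompression up to σ'_p, then virgin compression beyond:
S_c = H/(1+e₀)·[C_r·log₁₀(σ'_p/σ'_0) + C_c·log₁₀(σ'_f/σ'_p)]
    = 5.8/2.18 × [0.074×log₁₀(59.4/56.017) + 0.15×log₁₀(72.15/59.4)]
    = 2.6606 × [0.0018845 + 0.012667] = 0.03872 m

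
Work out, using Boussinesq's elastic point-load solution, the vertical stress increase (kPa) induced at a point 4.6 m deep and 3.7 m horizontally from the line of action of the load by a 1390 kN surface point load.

Δσ_z ≈ 9.01 kPa

Boussinesq vertical stress below a point load on an elastic half-space:
Δσ_z = 3P/(2πz²) · [1 + (r/z)²]^(−5/2)
r/z = 3.7/4.6 = 0.80435; [1+(r/z)²]^(−5/2) = 0.28726.
Δσ_z = 3×1390/(2π×4.6²) × 0.28726 = 31.365 × 0.28726 = 9.01 kPa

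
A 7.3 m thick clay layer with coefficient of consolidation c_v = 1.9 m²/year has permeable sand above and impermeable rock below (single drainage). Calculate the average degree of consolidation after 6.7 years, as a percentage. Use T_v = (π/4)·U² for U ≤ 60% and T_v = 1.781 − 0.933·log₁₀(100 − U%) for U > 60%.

Drainage path length: H_d = H = 7.3 m (single drainage).
T_v = c_v·t/H_d² = 1.9×6.7/7.3² = 0.23888.
T_v = 0.23888 corresponds to the U ≤ 60% branch:
U = √(4T_v/π) = 0.5515

U ≈ 55.1 %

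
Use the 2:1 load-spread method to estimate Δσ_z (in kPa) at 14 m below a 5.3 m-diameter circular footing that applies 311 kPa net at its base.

By the 2:1 method the load spreads at 1 horizontal : 2 vertical, so at depth z the loaded area has grown by z in each plan dimension:
Δσ ≈ qD²/(D+z)² = 311×5.3²/(5.3+14)² = 23.453 kPa

Δσ_z ≈ 23.5 kPa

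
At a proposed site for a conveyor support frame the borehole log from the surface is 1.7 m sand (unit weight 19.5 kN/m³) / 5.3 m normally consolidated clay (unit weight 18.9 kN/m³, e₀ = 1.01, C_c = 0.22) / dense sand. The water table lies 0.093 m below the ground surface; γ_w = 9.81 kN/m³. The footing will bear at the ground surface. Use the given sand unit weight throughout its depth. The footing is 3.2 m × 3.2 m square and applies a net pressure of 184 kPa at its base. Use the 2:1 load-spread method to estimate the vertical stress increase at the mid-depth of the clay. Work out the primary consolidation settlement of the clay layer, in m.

Mid-depth of clay below the ground surface: z = 1.7 + 5.3/2 = 4.35 m.
Total vertical stress at mid-clay: σ_v = 19.5×1.7 + 18.9×2.65 = 83.235 kPa.
Pore pressure: u = 9.81×(4.35 − 0.093) = 41.761 kPa.
Initial effective stress: σ'_0 = σ_v − u = 83.235 − 41.761 = 41.474 kPa.
Stress increase at mid-clay by the 2:1 spreading method:
Δσ = qBL/((B+z)(L+z)) = 184×3.2×3.2/((3.2+4.35)(3.2+4.35)) = 33.054 kPa
Final effective stress: σ'_f = σ'_0 + Δσ = 41.474 + 33.054 = 74.528 kPa.
Normally consolidated clay, so the full stress increment lies on the virgin compression line:
S_c = C_c·H/(1+e₀)·log₁₀(σ'_f/σ'_0) = 0.22×5.3/(1+1.01)×log₁₀(74.528/41.474)
    = 0.5801 × 0.25454 = 0.1477 m

S_c ≈ 0.148 m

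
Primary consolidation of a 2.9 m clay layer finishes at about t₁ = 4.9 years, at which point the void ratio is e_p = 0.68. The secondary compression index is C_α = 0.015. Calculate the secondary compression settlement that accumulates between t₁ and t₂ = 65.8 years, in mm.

S_s ≈ 29.2 mm

Secondary compression: S_s = C_α·H/(1+e_p)·log₁₀(t₂/t₁)
S_s = 0.015×2.9/(1+0.68)×log₁₀(65.8/4.9)
    = 0.02589 × 1.128 = 0.02921 m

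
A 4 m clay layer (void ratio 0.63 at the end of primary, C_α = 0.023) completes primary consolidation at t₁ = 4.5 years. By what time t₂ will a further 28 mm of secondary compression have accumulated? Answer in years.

S_s = C_α·H/(1+e_p)·log₁₀(t₂/t₁) ⇒ log₁₀(t₂/t₁) = S_s·(1+e_p)/(C_α·H).
log₁₀(t₂/t₁) = 0.028 × (1+0.63) / (0.023×4) = 0.4961
t₂ = t₁ × 10^0.4961 = 4.5 × 3.134 = 14.1 years

t₂ ≈ 14.1 years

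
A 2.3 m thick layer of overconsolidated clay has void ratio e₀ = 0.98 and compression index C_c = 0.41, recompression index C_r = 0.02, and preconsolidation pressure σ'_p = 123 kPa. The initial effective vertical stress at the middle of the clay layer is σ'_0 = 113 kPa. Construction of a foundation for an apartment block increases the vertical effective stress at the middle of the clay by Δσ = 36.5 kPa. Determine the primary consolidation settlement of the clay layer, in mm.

Final effective stress: σ'_f = 113 + 36.5 = 149.5 kPa.
σ'_f = 149.5 > σ'_p = 123 kPa, so the stress path crosses the preconsolidation pressure — recompression up to σ'_p, then virgin compression beyond:
S_c = H/(1+e₀)·[C_r·log₁₀(σ'_p/σ'_0) + C_c·log₁₀(σ'_f/σ'_p)]
    = 2.3/1.98 × [0.02×log₁₀(123/113) + 0.41×log₁₀(149.5/123)]
    = 1.1616 × [0.00073653 + 0.034742] = 0.04121 m

S_c ≈ 41.2 mm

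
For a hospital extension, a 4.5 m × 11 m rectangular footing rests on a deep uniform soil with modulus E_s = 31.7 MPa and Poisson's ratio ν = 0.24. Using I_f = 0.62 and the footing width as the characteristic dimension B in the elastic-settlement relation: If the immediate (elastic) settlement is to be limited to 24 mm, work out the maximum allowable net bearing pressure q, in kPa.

E_s = 31.7 MPa = 31700 kPa.
S_e = q·B·(1−ν²)/E_s · I_f  ⇒  q = S_e·E_s / (B·(1−ν²)·I_f).
q = 0.024 × 31700 / (4.5 × 0.9424 × 0.62) = 289.4 kPa

q ≈ 289 kPa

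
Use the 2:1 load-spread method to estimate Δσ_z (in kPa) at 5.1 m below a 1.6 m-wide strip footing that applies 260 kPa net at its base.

By the 2:1 method the load spreads at 1 horizontal : 2 vertical, so at depth z the loaded area has grown by z in each plan dimension:
Δσ = qB/(B+z) = 260×1.6/(1.6+5.1) = 62.09 kPa

Δσ_z ≈ 62.1 kPa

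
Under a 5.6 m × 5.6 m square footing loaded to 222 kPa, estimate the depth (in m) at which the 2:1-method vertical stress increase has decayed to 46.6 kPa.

2:1 spreading — at depth z the loaded area has grown by z in each plan dimension:
qB²/(B+z)² = Δσ_z ⇒ z = B(√(q/Δσ_z) − 1) = 5.6×(√(222/46.6) − 1) = 6.623 m

z ≈ 6.62 m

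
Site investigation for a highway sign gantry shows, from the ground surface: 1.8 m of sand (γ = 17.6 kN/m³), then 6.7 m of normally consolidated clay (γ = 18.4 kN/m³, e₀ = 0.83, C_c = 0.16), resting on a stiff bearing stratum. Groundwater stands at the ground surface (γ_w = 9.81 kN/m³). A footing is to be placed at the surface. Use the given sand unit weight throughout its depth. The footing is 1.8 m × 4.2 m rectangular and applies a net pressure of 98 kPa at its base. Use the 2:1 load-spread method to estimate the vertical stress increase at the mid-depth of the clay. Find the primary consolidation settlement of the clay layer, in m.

Mid-depth of clay below the ground surface: z = 1.8 + 6.7/2 = 5.15 m.
Total vertical stress at mid-clay: σ_v = 17.6×1.8 + 18.4×3.35 = 93.32 kPa.
Pore pressure: u = 9.81×(5.15 − 0) = 50.522 kPa.
Initial effective stress: σ'_0 = σ_v − u = 93.32 − 50.522 = 42.798 kPa.
Stress increase at mid-clay by the 2:1 spreading method:
Δσ = qBL/((B+z)(L+z)) = 98×1.8×4.2/((1.8+5.15)(4.2+5.15)) = 11.401 kPa
Final effective stress: σ'_f = σ'_0 + Δσ = 42.798 + 11.401 = 54.199 kPa.
Normally consolidated clay, so the full stress increment lies on the virgin compression line:
S_c = C_c·H/(1+e₀)·log₁₀(σ'_f/σ'_0) = 0.16×6.7/(1+0.83)×log₁₀(54.199/42.798)
    = 0.58579 × 0.10257 = 0.06008 m

S_c ≈ 0.0601 m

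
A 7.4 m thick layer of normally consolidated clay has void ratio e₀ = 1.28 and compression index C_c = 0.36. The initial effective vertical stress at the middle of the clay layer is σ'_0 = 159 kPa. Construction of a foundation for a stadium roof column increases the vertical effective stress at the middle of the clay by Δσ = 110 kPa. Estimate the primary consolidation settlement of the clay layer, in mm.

Final effective stress: σ'_f = σ'_0 + Δσ = 159 + 110 = 269 kPa.
Normally consolidated clay, so the full stress increment lies on the virgin compression line:
S_c = C_c·H/(1+e₀)·log₁₀(σ'_f/σ'_0) = 0.36×7.4/(1+1.28)×log₁₀(269/159)
    = 1.1684 × 0.22836 = 0.2668 m

S_c ≈ 267 mm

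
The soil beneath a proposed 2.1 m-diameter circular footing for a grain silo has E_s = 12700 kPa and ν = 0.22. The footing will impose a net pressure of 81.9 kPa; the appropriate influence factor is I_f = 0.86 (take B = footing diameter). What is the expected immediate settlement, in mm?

S_e ≈ 11.1 mm

Immediate (elastic) settlement: S_e = q·B·(1−ν²)/E_s · I_f.
S_e = 81.9 × 2.1 × (1 − 0.22²) / 12700 × 0.86
    = 81.9 × 2.1 × 0.9516 / 12700 × 0.86
    = 0.01108 m = 11.08 mm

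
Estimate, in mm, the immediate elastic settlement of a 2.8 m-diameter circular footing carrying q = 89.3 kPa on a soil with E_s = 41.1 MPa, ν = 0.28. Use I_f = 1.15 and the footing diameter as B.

S_e ≈ 6.45 mm

Immediate (elastic) settlement: S_e = q·B·(1−ν²)/E_s · I_f.
E_s = 41.1 MPa = 41100 kPa.
S_e = 89.3 × 2.8 × (1 − 0.28²) / 41100 × 1.15
    = 89.3 × 2.8 × 0.9216 / 41100 × 1.15
    = 0.006448 m = 6.448 mm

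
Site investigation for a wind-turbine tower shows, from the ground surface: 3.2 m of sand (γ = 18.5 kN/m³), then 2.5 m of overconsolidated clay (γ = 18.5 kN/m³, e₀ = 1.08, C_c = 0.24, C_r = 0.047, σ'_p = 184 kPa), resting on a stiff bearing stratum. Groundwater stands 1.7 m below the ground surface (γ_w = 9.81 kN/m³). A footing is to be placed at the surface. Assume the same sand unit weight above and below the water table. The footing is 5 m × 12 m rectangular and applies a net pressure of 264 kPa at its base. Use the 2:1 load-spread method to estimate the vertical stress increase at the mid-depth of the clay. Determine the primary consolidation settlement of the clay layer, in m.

Mid-depth of clay below the ground surface: z = 3.2 + 2.5/2 = 4.45 m.
Total vertical stress at mid-clay: σ_v = 18.5×3.2 + 18.5×1.25 = 82.325 kPa.
Pore pressure: u = 9.81×(4.45 − 1.7) = 26.978 kPa.
Initial effective stress: σ'_0 = σ_v − u = 82.325 − 26.978 = 55.347 kPa.
Stress increase at mid-clay by the 2:1 spreading method:
Δσ = qBL/((B+z)(L+z)) = 264×5×12/((5+4.45)(12+4.45)) = 101.9 kPa
Final effective stress: σ'_f = 55.347 + 101.9 = 157.25 kPa.
σ'_f = 157.25 ≤ σ'_p = 184 kPa, so the clay remains overconsolidated and only the recompression index applies:
S_c = C_r·H/(1+e₀)·log₁₀(σ'_f/σ'_0) = 0.047×2.5/2.08×log₁₀(157.25/55.347)
    = 0.056489 × 0.4535 = 0.02562 m

S_c ≈ 0.0256 m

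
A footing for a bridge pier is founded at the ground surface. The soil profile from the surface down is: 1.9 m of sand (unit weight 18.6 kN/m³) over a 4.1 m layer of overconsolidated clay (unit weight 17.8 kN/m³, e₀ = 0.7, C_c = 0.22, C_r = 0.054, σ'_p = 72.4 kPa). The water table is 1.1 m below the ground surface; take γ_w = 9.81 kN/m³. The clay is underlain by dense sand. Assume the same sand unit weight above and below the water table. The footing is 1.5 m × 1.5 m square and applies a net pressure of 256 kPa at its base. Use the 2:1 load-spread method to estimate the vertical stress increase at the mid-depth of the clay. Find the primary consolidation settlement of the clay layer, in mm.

Mid-depth of clay below the ground surface: z = 1.9 + 4.1/2 = 3.95 m.
Total vertical stress at mid-clay: σ_v = 18.6×1.9 + 17.8×2.05 = 71.83 kPa.
Pore pressure: u = 9.81×(3.95 − 1.1) = 27.959 kPa.
Initial effective stress: σ'_0 = σ_v − u = 71.83 − 27.959 = 43.871 kPa.
Stress increase at mid-clay by the 2:1 spreading method:
Δσ = qBL/((B+z)(L+z)) = 256×1.5×1.5/((1.5+3.95)(1.5+3.95)) = 19.392 kPa
Final effective stress: σ'_f = 43.871 + 19.392 = 63.263 kPa.
σ'_f = 63.263 ≤ σ'_p = 72.4 kPa, so the clay remains overconsolidated and only the recompression index applies:
S_c = C_r·H/(1+e₀)·log₁₀(σ'_f/σ'_0) = 0.054×4.1/1.7×log₁₀(63.263/43.871)
    = 0.13024 × 0.15897 = 0.0207 m

S_c ≈ 20.7 mm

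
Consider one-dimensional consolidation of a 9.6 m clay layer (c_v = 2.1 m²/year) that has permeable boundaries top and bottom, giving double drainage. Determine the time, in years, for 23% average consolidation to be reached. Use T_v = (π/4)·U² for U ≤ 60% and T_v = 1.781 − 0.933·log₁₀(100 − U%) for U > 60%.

t ≈ 0.456 years

Drainage path length: H_d = H/2 = 4.8 m (double drainage).
U ≤ 60%: T_v = (π/4)·U² = (π/4)×0.23² = 0.041548.
t = T_v·H_d²/c_v = 0.041548×4.8²/2.1 = 0.4558 years.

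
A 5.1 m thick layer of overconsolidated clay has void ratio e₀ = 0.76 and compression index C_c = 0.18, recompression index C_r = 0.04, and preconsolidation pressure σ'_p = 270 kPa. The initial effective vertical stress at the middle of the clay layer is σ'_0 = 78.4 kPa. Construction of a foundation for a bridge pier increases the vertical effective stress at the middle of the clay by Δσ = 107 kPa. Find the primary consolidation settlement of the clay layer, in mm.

Final effective stress: σ'_f = 78.4 + 107 = 185.4 kPa.
σ'_f = 185.4 ≤ σ'_p = 270 kPa, so the clay remains overconsolidated and only the recompression index applies:
S_c = C_r·H/(1+e₀)·log₁₀(σ'_f/σ'_0) = 0.04×5.1/1.76×log₁₀(185.4/78.4)
    = 0.11591 × 0.37379 = 0.04333 m

S_c ≈ 43.3 mm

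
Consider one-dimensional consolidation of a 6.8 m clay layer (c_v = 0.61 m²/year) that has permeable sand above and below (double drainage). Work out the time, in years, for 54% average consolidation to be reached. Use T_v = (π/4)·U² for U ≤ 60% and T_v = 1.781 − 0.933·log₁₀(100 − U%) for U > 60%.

Drainage path length: H_d = H/2 = 3.4 m (double drainage).
U ≤ 60%: T_v = (π/4)·U² = (π/4)×0.54² = 0.22902.
t = T_v·H_d²/c_v = 0.22902×3.4²/0.61 = 4.34 years.

t ≈ 4.34 years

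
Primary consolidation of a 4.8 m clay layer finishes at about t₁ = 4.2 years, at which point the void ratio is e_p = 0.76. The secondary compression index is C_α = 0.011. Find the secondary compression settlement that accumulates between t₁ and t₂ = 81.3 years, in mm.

S_s ≈ 38.6 mm

Secondary compression: S_s = C_α·H/(1+e_p)·log₁₀(t₂/t₁)
S_s = 0.011×4.8/(1+0.76)×log₁₀(81.3/4.2)
    = 0.03 × 1.287 = 0.03861 m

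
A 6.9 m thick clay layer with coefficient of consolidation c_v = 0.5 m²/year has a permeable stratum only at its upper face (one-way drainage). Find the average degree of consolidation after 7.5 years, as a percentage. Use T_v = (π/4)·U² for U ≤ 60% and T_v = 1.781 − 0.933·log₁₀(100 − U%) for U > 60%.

U ≈ 31.7 %

Drainage path length: H_d = H = 6.9 m (single drainage).
T_v = c_v·t/H_d² = 0.5×7.5/6.9² = 0.078765.
T_v = 0.078765 corresponds to the U ≤ 60% branch:
U = √(4T_v/π) = 0.3167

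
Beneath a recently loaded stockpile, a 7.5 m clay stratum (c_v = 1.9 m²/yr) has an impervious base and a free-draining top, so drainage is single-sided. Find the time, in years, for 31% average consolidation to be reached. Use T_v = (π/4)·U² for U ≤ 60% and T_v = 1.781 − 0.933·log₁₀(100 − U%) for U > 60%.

t ≈ 2.23 years

Drainage path length: H_d = H = 7.5 m (single drainage).
U ≤ 60%: T_v = (π/4)·U² = (π/4)×0.31² = 0.075477.
t = T_v·H_d²/c_v = 0.075477×7.5²/1.9 = 2.235 years.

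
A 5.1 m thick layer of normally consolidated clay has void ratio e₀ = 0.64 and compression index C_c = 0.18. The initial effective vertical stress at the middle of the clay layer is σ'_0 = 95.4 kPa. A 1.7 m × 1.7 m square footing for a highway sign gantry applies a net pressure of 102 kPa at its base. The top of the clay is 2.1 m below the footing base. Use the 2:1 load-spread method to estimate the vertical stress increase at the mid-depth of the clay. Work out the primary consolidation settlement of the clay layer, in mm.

Mid-depth of clay below the footing base: z = 2.1 + 5.1/2 = 4.65 m.
Stress increase at mid-clay by the 2:1 spreading method:
Δσ = qBL/((B+z)(L+z)) = 102×1.7×1.7/((1.7+4.65)(1.7+4.65)) = 7.3106 kPa
Final effective stress: σ'_f = σ'_0 + Δσ = 95.4 + 7.3106 = 102.71 kPa.
Normally consolidated clay, so the full stress increment lies on the virgin compression line:
S_c = C_c·H/(1+e₀)·log₁₀(σ'_f/σ'_0) = 0.18×5.1/(1+0.64)×log₁₀(102.71/95.4)
    = 0.55976 × 0.032064 = 0.01795 m

S_c ≈ 17.9 mm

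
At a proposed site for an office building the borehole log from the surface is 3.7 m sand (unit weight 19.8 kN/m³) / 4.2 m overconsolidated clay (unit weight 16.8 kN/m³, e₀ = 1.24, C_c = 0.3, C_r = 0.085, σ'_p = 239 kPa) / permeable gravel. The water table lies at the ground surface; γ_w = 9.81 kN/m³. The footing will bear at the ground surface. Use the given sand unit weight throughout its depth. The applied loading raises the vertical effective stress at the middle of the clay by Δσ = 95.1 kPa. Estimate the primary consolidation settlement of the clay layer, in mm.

Mid-depth of clay below the ground surface: z = 3.7 + 4.2/2 = 5.8 m.
Total vertical stress at mid-clay: σ_v = 19.8×3.7 + 16.8×2.1 = 108.54 kPa.
Pore pressure: u = 9.81×(5.8 − 0) = 56.898 kPa.
Initial effective stress: σ'_0 = σ_v − u = 108.54 − 56.898 = 51.642 kPa.
Final effective stress: σ'_f = 51.642 + 95.1 = 146.74 kPa.
σ'_f = 146.74 ≤ σ'_p = 239 kPa, so the clay remains overconsolidated and only the recompression index applies:
S_c = C_r·H/(1+e₀)·log₁₀(σ'_f/σ'_0) = 0.085×4.2/2.24×log₁₀(146.74/51.642)
    = 0.15938 × 0.45355 = 0.07228 m

S_c ≈ 72.3 mm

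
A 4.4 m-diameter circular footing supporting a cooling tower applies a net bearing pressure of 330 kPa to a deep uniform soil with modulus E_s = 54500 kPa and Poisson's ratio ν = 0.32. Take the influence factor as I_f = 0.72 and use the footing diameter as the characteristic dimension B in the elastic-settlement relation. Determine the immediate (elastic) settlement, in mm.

Immediate (elastic) settlement: S_e = q·B·(1−ν²)/E_s · I_f.
S_e = 330 × 4.4 × (1 − 0.32²) / 54500 × 0.72
    = 330 × 4.4 × 0.8976 / 54500 × 0.72
    = 0.01722 m = 17.22 mm

S_e ≈ 17.2 mm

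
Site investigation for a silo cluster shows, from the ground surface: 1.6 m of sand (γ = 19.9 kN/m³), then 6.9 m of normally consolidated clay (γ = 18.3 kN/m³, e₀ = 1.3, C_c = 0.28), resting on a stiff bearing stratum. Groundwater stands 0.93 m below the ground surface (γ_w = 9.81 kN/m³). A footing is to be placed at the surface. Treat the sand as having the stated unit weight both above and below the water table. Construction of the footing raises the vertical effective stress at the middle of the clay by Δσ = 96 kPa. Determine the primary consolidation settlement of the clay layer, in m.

Mid-depth of clay below the ground surface: z = 1.6 + 6.9/2 = 5.05 m.
Total vertical stress at mid-clay: σ_v = 19.9×1.6 + 18.3×3.45 = 94.975 kPa.
Pore pressure: u = 9.81×(5.05 − 0.93) = 40.417 kPa.
Initial effective stress: σ'_0 = σ_v − u = 94.975 − 40.417 = 54.558 kPa.
Final effective stress: σ'_f = σ'_0 + Δσ = 54.558 + 96 = 150.56 kPa.
Normally consolidated clay, so the full stress increment lies on the virgin compression line:
S_c = C_c·H/(1+e₀)·log₁₀(σ'_f/σ'_0) = 0.28×6.9/(1+1.3)×log₁₀(150.56/54.558)
    = 0.84 × 0.44085 = 0.3703 m

S_c ≈ 0.37 m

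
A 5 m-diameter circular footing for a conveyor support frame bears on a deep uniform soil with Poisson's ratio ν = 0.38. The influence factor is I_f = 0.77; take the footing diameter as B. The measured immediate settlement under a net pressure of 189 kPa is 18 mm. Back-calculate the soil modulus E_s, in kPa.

E_s ≈ 34600 kPa

S_e = q·B·(1−ν²)/E_s · I_f  ⇒  E_s = q·B·(1−ν²)·I_f / S_e.
E_s = 189 × 5 × 0.8556 × 0.77 / 0.018 = 34590 kPa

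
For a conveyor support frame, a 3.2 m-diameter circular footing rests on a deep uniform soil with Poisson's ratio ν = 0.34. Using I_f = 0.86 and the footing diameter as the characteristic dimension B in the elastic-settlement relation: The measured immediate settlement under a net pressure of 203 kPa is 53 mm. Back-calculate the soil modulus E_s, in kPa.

E_s ≈ 9320 kPa

S_e = q·B·(1−ν²)/E_s · I_f  ⇒  E_s = q·B·(1−ν²)·I_f / S_e.
E_s = 203 × 3.2 × 0.8844 × 0.86 / 0.053 = 9322 kPa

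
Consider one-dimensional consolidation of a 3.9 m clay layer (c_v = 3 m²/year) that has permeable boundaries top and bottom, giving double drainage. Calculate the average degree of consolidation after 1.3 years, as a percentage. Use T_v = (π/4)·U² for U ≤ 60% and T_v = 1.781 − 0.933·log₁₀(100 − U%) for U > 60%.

U ≈ 93.5 %

Drainage path length: H_d = H/2 = 1.95 m (double drainage).
T_v = c_v·t/H_d² = 3×1.3/1.95² = 1.0256.
T_v = 1.0256 corresponds to the U > 60% branch:
U = 1 − 10^((1.781 − T_v)/0.933)/100 = 0.9355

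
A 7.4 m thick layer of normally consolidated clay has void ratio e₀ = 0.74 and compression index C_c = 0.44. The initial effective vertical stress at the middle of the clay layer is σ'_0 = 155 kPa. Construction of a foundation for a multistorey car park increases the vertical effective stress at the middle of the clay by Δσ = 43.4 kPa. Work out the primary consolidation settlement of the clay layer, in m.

S_c ≈ 0.201 m

Final effective stress: σ'_f = σ'_0 + Δσ = 155 + 43.4 = 198.4 kPa.
Normally consolidated clay, so the full stress increment lies on the virgin compression line:
S_c = C_c·H/(1+e₀)·log₁₀(σ'_f/σ'_0) = 0.44×7.4/(1+0.74)×log₁₀(198.4/155)
    = 1.8713 × 0.10721 = 0.2006 m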